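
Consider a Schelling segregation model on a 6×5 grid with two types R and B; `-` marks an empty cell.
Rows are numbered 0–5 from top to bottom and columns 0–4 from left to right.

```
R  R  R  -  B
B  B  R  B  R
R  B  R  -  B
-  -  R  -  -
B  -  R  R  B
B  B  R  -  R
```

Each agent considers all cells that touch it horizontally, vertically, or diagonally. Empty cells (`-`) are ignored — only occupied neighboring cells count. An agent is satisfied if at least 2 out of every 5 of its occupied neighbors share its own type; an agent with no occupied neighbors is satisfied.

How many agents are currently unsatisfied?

(0,0)R 1/3 ✗
(0,1)R 3/5 ✓
(0,2)R 2/4 ✓
(0,4)B 1/2 ✓
(1,0)B 2/5 ✓
(1,1)B 2/8 ✗
(1,2)R 3/6 ✓
(1,3)B 2/6 ✗
(1,4)R 0/3 ✗
(2,0)R 0/3 ✗
(2,1)B 2/6 ✗
(2,2)R 2/5 ✓
(2,4)B 1/2 ✓
(3,2)R 3/4 ✓
(4,0)B 2/2 ✓
(4,2)R 3/4 ✓
(4,3)R 4/5 ✓
(4,4)B 0/2 ✗
(5,0)B 2/2 ✓
(5,1)B 2/4 ✓
(5,2)R 2/3 ✓
(5,4)R 1/2 ✓
Unsatisfied: (0,0), (1,1), (1,3), (1,4), (2,0), (2,1), (4,4) — 7 in total.

7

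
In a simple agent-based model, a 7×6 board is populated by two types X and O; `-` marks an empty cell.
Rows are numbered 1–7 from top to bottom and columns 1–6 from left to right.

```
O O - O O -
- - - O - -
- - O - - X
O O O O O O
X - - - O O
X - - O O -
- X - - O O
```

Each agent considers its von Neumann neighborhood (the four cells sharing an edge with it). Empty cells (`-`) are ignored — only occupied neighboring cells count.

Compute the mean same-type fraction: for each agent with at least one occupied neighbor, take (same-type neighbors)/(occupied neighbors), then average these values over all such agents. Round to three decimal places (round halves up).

0.889

Row 1: (1,1)O 1/1 · (1,2)O 1/1 · (1,4)O 2/2 · (1,5)O 1/1
Row 2: (2,4)O 1/1
Row 3: (3,3)O 1/1 · (3,6)X 0/1
Row 4: (4,1)O 1/2 · (4,2)O 2/2 · (4,3)O 3/3 · (4,4)O 2/2 · (4,5)O 3/3 · (4,6)O 2/3
Row 5: (5,1)X 1/2 · (5,5)O 3/3 · (5,6)O 2/2
Row 6: (6,1)X 1/1 · (6,4)O 1/1 · (6,5)O 3/3
Row 7: (7,2)X — no occupied neighbors · (7,5)O 2/2 · (7,6)O 1/1
Sum over 21 agents: 1/1 + 1/1 + 2/2 + 1/1 + 1/1 + 1/1 + 0/1 + 1/2 + 2/2 + 3/3 + 2/2 + 3/3 + 2/3 + 1/2 + 3/3 + 2/2 + 1/1 + 1/1 + 3/3 + 2/2 + 1/1 = 56/3; mean = 56/3 ÷ 21 = 8/9 = 0.888888… → 0.889.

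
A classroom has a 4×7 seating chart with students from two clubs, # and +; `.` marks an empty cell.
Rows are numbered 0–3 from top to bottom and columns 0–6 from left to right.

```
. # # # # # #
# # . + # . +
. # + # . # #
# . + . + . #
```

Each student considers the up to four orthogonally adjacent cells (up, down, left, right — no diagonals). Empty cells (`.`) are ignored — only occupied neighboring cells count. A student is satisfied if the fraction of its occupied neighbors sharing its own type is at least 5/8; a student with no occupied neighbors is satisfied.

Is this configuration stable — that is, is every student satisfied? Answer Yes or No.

(0,1)# 2/2 ✓
(0,2)# 2/2 ✓
(0,3)# 2/3 ✓
(0,4)# 3/3 ✓
(0,5)# 2/2 ✓
(0,6)# 1/2 ✗
(1,0)# 1/1 ✓
(1,1)# 3/3 ✓
(1,3)+ 0/3 ✗
(1,4)# 1/2 ✗
(1,6)+ 0/2 ✗
(2,1)# 1/2 ✗
(2,2)+ 1/3 ✗
(2,3)# 0/2 ✗
(2,5)# 1/1 ✓
(2,6)# 2/3 ✓
(3,0)# 0/0 ✓
(3,2)+ 1/1 ✓
(3,4)+ 0/0 ✓
(3,6)# 1/1 ✓
For instance (0,6) has only 1/2 same-type neighbors, below 5/8.

No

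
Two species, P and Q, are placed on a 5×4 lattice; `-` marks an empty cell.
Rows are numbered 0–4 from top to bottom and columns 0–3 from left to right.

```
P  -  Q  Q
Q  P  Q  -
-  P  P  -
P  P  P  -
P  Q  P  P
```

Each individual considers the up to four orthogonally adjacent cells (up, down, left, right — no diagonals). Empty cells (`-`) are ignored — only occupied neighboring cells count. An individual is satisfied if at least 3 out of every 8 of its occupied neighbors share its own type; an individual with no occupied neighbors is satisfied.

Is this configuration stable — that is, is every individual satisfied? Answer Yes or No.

Row 0: (0,0)P 0/1 not · (0,2)Q 2/2 satisfied · (0,3)Q 1/1 satisfied
Row 1: (1,0)Q 0/2 not · (1,1)P 1/3 not · (1,2)Q 1/3 not
Row 2: (2,1)P 3/3 satisfied · (2,2)P 2/3 satisfied
Row 3: (3,0)P 2/2 satisfied · (3,1)P 3/4 satisfied · (3,2)P 3/3 satisfied
Row 4: (4,0)P 1/2 satisfied · (4,1)Q 0/3 not · (4,2)P 2/3 satisfied · (4,3)P 1/1 satisfied
For instance (0,0) has only 0/1 same-type neighbors, below 3/8.

No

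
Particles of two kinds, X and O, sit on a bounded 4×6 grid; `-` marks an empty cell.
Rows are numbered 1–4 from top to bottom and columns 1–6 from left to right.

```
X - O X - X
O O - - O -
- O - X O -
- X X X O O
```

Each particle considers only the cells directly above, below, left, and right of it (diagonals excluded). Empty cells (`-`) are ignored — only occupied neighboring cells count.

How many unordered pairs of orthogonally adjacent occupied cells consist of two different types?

5

Scan each occupied cell's neighbors to the right and below so each pair is counted once.
Row 1: X(1,1)–O(2,1)≠ O(1,3)–X(1,4)≠  → 2/2 unlike.
Row 2: O(2,1)–O(2,2)= O(2,2)–O(3,2)= O(2,5)–O(3,5)=  → 0/3 unlike.
Row 3: O(3,2)–X(4,2)≠ X(3,4)–O(3,5)≠ X(3,4)–X(4,4)= O(3,5)–O(4,5)=  → 2/4 unlike.
Row 4: X(4,2)–X(4,3)= X(4,3)–X(4,4)= X(4,4)–O(4,5)≠ O(4,5)–O(4,6)=  → 1/4 unlike.
Total adjacent occupied pairs: 13; unlike-type pairs: 5.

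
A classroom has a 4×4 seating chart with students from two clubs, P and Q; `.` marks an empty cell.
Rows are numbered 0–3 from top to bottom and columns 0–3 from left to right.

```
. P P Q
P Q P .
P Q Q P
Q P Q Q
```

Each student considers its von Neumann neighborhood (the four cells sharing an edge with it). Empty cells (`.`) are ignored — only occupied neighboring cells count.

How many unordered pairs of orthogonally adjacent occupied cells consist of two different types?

Scan each occupied cell's neighbors to the right and below so each pair is counted once.
From row 0: 2 unlike of 4 pairs (running 2/4).
From row 1: 3 unlike of 5 pairs (running 5/9).
From row 2: 5 unlike of 7 pairs (running 10/16).
From row 3: 2 unlike of 3 pairs (running 12/19).
Total adjacent occupied pairs: 19; unlike-type pairs: 12.

12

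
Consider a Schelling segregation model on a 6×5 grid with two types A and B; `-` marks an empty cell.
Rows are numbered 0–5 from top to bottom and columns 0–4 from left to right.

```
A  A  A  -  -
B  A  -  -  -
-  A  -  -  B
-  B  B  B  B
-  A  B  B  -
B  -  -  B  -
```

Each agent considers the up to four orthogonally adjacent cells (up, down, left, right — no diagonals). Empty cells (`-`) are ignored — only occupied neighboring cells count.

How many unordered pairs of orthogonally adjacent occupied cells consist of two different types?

5

Scan each occupied cell's neighbors to the right and below so each pair is counted once.
From row 0: 1 unlike of 4 pairs (running 1/4).
From row 1: 1 unlike of 2 pairs (running 2/6).
From row 2: 1 unlike of 2 pairs (running 3/8).
From row 3: 1 unlike of 6 pairs (running 4/14).
From row 4: 1 unlike of 3 pairs (running 5/17).
Total adjacent occupied pairs: 17; unlike-type pairs: 5.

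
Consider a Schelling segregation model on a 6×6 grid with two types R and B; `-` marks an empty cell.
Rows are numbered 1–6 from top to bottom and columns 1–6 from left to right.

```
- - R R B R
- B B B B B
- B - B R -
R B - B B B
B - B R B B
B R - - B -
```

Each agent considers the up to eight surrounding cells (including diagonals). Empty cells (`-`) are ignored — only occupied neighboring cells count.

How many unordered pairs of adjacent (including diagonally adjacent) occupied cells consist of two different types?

Scan each occupied cell's neighbors to the right and below (and the two forward diagonals) so each pair is counted once.
Row 1: R(1,3)–R(1,4)= R(1,3)–B(2,3)≠ R(1,3)–B(2,4)≠ R(1,3)–B(2,2)≠ R(1,4)–B(1,5)≠ R(1,4)–B(2,4)≠ R(1,4)–B(2,5)≠ R(1,4)–B(2,3)≠ B(1,5)–R(1,6)≠ B(1,5)–B(2,5)= B(1,5)–B(2,6)= B(1,5)–B(2,4)= R(1,6)–B(2,6)≠ R(1,6)–B(2,5)≠  → 10/14 unlike.
Row 2: B(2,2)–B(2,3)= B(2,2)–B(3,2)= B(2,3)–B(2,4)= B(2,3)–B(3,4)= B(2,3)–B(3,2)= B(2,4)–B(2,5)= B(2,4)–B(3,4)= B(2,4)–R(3,5)≠ B(2,5)–B(2,6)= B(2,5)–R(3,5)≠ B(2,5)–B(3,4)= B(2,6)–R(3,5)≠  → 3/12 unlike.
Row 3: B(3,2)–B(4,2)= B(3,2)–R(4,1)≠ B(3,4)–R(3,5)≠ B(3,4)–B(4,4)= B(3,4)–B(4,5)= R(3,5)–B(4,5)≠ R(3,5)–B(4,6)≠ R(3,5)–B(4,4)≠  → 5/8 unlike.
Row 4: R(4,1)–B(4,2)≠ R(4,1)–B(5,1)≠ B(4,2)–B(5,3)= B(4,2)–B(5,1)= B(4,4)–B(4,5)= B(4,4)–R(5,4)≠ B(4,4)–B(5,5)= B(4,4)–B(5,3)= B(4,5)–B(4,6)= B(4,5)–B(5,5)= B(4,5)–B(5,6)= B(4,5)–R(5,4)≠ B(4,6)–B(5,6)= B(4,6)–B(5,5)=  → 4/14 unlike.
Row 5: B(5,1)–B(6,1)= B(5,1)–R(6,2)≠ B(5,3)–R(5,4)≠ B(5,3)–R(6,2)≠ R(5,4)–B(5,5)≠ R(5,4)–B(6,5)≠ B(5,5)–B(5,6)= B(5,5)–B(6,5)= B(5,6)–B(6,5)=  → 5/9 unlike.
Row 6: B(6,1)–R(6,2)≠  → 1/1 unlike.
Total adjacent occupied pairs: 58; unlike-type pairs: 28.

28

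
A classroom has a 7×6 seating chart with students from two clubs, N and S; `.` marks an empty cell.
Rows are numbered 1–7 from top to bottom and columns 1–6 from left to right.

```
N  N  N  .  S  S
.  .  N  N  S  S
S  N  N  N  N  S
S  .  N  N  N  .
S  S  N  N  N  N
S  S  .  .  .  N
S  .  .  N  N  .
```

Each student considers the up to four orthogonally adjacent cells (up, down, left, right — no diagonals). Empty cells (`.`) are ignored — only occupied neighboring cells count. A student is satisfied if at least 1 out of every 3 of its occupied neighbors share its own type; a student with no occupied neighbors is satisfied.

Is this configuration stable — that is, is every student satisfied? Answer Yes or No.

Yes

(1,1)N 1/1 ok
(1,2)N 2/2 ok
(1,3)N 2/2 ok
(1,5)S 2/2 ok
(1,6)S 2/2 ok
(2,3)N 3/3 ok
(2,4)N 2/3 ok
(2,5)S 2/4 ok
(2,6)S 3/3 ok
(3,1)S 1/2 ok
(3,2)N 1/2 ok
(3,3)N 4/4 ok
(3,4)N 4/4 ok
(3,5)N 2/4 ok
(3,6)S 1/2 ok
(4,1)S 2/2 ok
(4,3)N 3/3 ok
(4,4)N 4/4 ok
(4,5)N 3/3 ok
(5,1)S 3/3 ok
(5,2)S 2/3 ok
(5,3)N 2/3 ok
(5,4)N 3/3 ok
(5,5)N 3/3 ok
(5,6)N 2/2 ok
(6,1)S 3/3 ok
(6,2)S 2/2 ok
(6,6)N 1/1 ok
(7,1)S 1/1 ok
(7,4)N 1/1 ok
(7,5)N 1/1 ok
All meet the threshold, so the configuration is stable.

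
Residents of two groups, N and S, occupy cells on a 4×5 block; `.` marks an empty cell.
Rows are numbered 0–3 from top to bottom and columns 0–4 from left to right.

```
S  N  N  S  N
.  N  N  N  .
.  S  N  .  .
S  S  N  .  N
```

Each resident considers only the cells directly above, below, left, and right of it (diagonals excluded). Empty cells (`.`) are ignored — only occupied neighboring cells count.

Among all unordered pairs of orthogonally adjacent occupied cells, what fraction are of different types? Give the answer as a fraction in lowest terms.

Scan each occupied cell's neighbors to the right and below so each pair is counted once.
From row 0: 4 unlike of 7 pairs (running 4/7).
From row 1: 1 unlike of 4 pairs (running 5/11).
From row 2: 1 unlike of 3 pairs (running 6/14).
From row 3: 1 unlike of 2 pairs (running 7/16).
Total adjacent occupied pairs: 16; unlike-type pairs: 7.
7/16 is already in lowest terms.

7/16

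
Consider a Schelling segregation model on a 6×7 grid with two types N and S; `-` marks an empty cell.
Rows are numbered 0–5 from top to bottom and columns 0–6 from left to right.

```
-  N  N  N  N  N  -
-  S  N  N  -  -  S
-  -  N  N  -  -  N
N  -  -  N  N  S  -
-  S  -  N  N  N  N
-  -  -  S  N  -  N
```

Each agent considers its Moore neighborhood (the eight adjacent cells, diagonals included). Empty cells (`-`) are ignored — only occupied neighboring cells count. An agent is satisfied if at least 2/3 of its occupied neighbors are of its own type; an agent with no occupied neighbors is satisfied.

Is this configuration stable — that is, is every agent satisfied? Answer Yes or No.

Row 0: (0,1)N 2/3 satisfied · (0,2)N 4/5 satisfied · (0,3)N 4/4 satisfied · (0,4)N 3/3 satisfied · (0,5)N 1/2 not
Row 1: (1,1)S 0/4 not · (1,2)N 6/7 satisfied · (1,3)N 6/6 satisfied · (1,6)S 0/2 not
Row 2: (2,2)N 4/5 satisfied · (2,3)N 5/5 satisfied · (2,6)N 0/2 not
Row 3: (3,0)N 0/1 not · (3,3)N 5/5 satisfied · (3,4)N 5/6 satisfied · (3,5)S 0/5 not
Row 4: (4,1)S 0/1 not · (4,3)N 4/5 satisfied · (4,4)N 5/7 satisfied · (4,5)N 5/6 satisfied · (4,6)N 2/3 satisfied
Row 5: (5,3)S 0/3 not · (5,4)N 3/4 satisfied · (5,6)N 2/2 satisfied
For instance (0,5) has only 1/2 same-type neighbors, below 2/3.

No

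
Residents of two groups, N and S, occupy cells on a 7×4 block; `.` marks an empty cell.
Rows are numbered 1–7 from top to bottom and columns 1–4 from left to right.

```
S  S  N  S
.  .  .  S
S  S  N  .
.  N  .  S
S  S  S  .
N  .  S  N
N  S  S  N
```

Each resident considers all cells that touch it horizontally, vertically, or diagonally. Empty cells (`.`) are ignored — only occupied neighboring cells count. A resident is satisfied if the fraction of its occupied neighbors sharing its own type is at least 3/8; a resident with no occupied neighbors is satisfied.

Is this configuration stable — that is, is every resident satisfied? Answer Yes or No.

No

Row 1: (1,1)S 1/1 ok · (1,2)S 1/2 ok · (1,3)N 0/3 unhappy · (1,4)S 1/2 ok
Row 2: (2,4)S 1/3 unhappy
Row 3: (3,1)S 1/2 ok · (3,2)S 1/3 unhappy · (3,3)N 1/4 unhappy
Row 4: (4,2)N 1/6 unhappy · (4,4)S 1/2 ok
Row 5: (5,1)S 1/3 unhappy · (5,2)S 3/5 ok · (5,3)S 3/5 ok
Row 6: (6,1)N 1/4 unhappy · (6,3)S 4/6 ok · (6,4)N 1/4 unhappy
Row 7: (7,1)N 1/2 ok · (7,2)S 2/4 ok · (7,3)S 2/4 ok · (7,4)N 1/3 unhappy
For instance (1,3) has only 0/3 same-type neighbors, below 3/8.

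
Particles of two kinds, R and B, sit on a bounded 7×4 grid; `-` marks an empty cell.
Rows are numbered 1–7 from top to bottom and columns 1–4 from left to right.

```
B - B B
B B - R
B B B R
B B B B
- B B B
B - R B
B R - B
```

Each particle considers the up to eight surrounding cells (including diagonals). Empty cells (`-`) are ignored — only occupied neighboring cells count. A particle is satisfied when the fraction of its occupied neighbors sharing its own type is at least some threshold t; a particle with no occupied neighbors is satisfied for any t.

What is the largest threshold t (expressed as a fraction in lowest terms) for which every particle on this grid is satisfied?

1/6

Row 1: (1,1)B 2/2 · (1,3)B 2/3 · (1,4)B 1/2
Row 2: (2,1)B 4/4 · (2,2)B 6/6 · (2,4)R 1/4
Row 3: (3,1)B 5/5 · (3,2)B 7/7 · (3,3)B 5/7 · (3,4)R 1/4
Row 4: (4,1)B 4/4 · (4,2)B 7/7 · (4,3)B 7/8 · (4,4)B 4/5
Row 5: (5,2)B 5/6 · (5,3)B 6/7 · (5,4)B 4/5
Row 6: (6,1)B 2/3 · (6,3)R 1/6 · (6,4)B 3/4
Row 7: (7,1)B 1/2 · (7,2)R 1/3 · (7,4)B 1/2
The smallest same-type fraction is 1/6 at (6,3), which reduces to 1/6. Any threshold above that leaves this particle unsatisfied.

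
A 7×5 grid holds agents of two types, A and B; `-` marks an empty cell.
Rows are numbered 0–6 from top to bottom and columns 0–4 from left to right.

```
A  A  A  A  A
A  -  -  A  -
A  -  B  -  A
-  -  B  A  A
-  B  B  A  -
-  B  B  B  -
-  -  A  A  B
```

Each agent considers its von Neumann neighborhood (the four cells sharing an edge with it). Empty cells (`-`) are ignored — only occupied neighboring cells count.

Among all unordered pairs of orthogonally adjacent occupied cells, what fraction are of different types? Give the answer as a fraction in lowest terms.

Scan each occupied cell's neighbors to the right and below so each pair is counted once.
Row 0: A(0,0)–A(0,1)= A(0,0)–A(1,0)= A(0,1)–A(0,2)= A(0,2)–A(0,3)= A(0,3)–A(0,4)= A(0,3)–A(1,3)=  → 0/6 unlike.
Row 1: A(1,0)–A(2,0)=  → 0/1 unlike.
Row 2: B(2,2)–B(3,2)= A(2,4)–A(3,4)=  → 0/2 unlike.
Row 3: B(3,2)–A(3,3)≠ B(3,2)–B(4,2)= A(3,3)–A(3,4)= A(3,3)–A(4,3)=  → 1/4 unlike.
Row 4: B(4,1)–B(4,2)= B(4,1)–B(5,1)= B(4,2)–A(4,3)≠ B(4,2)–B(5,2)= A(4,3)–B(5,3)≠  → 2/5 unlike.
Row 5: B(5,1)–B(5,2)= B(5,2)–B(5,3)= B(5,2)–A(6,2)≠ B(5,3)–A(6,3)≠  → 2/4 unlike.
Row 6: A(6,2)–A(6,3)= A(6,3)–B(6,4)≠  → 1/2 unlike.
Total adjacent occupied pairs: 24; unlike-type pairs: 6.
6/24 reduces to 1/4.

1/4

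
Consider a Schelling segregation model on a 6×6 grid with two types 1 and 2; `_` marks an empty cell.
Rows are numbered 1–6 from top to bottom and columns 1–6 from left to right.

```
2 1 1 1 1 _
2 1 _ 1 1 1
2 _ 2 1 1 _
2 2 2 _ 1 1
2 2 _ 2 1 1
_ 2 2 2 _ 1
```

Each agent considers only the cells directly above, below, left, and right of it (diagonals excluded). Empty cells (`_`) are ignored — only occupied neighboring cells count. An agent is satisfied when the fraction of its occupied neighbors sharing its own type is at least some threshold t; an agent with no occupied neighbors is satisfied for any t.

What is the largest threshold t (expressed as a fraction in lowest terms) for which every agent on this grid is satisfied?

(1,1)2 1/2
(1,2)1 2/3
(1,3)1 2/2
(1,4)1 3/3
(1,5)1 2/2
(2,1)2 2/3
(2,2)1 1/2
(2,4)1 3/3
(2,5)1 4/4
(2,6)1 1/1
(3,1)2 2/2
(3,3)2 1/2
(3,4)1 2/3
(3,5)1 3/3
(4,1)2 3/3
(4,2)2 3/3
(4,3)2 2/2
(4,5)1 3/3
(4,6)1 2/2
(5,1)2 2/2
(5,2)2 3/3
(5,4)2 1/2
(5,5)1 2/3
(5,6)1 3/3
(6,2)2 2/2
(6,3)2 2/2
(6,4)2 2/2
(6,6)1 1/1
The smallest same-type fraction is 1/2 at (1,1), which reduces to 1/2. Any threshold above that leaves this agent unsatisfied.

1/2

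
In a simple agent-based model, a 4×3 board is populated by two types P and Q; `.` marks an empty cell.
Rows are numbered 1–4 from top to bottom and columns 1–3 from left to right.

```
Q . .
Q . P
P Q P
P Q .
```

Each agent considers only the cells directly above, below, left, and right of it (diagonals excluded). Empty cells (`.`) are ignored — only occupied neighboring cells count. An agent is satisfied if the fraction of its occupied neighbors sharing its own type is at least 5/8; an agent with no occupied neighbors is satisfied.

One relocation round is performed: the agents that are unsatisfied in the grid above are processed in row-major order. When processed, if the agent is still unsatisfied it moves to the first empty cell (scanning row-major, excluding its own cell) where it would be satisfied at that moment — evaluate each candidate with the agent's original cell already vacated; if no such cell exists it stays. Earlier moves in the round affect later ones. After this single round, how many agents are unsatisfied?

Initially unsatisfied (in order): (2,1), (3,1), (3,2), (3,3), (4,1), (4,2).
  (2,1) → (1,2).
  (3,1): no empty cell satisfies it; stays.
  (3,2): no empty cell satisfies it; stays.
  (3,3): no empty cell satisfies it; stays.
  (4,1): no empty cell satisfies it; stays.
  (4,2) → (2,2).
Resulting grid:
Q Q .
. Q P
P Q P
P . .
Unsatisfied now: (2,3), (3,1), (3,2), (3,3).

4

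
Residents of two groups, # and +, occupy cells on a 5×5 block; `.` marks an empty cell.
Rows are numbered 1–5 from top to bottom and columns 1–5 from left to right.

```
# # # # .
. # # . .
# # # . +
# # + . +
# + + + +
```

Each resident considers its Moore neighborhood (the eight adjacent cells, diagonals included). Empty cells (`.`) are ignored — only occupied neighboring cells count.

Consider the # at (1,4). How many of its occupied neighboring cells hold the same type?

Occupied neighbors of (1,4): (1,3)=#, (2,3)=#.
Same type (#): 2 of 2.

2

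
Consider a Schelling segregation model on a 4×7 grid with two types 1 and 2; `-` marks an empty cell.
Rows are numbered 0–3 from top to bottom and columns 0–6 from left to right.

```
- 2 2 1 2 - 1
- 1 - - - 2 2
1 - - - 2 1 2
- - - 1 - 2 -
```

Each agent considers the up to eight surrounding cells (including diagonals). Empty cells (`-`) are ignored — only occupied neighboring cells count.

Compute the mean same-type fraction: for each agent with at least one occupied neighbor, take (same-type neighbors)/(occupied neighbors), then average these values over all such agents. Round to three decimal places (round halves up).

(0,1)2 1/2
(0,2)2 1/3
(0,3)1 0/2
(0,4)2 1/2
(0,6)1 0/2
(1,1)1 1/3
(1,5)2 4/6
(1,6)2 2/4
(2,0)1 1/1
(2,4)2 2/4
(2,5)1 0/5
(2,6)2 3/4
(3,3)1 0/1
(3,5)2 2/3
Sum over 14 agents: 1/2 + 1/3 + 0/2 + 1/2 + 0/2 + 1/3 + 4/6 + 2/4 + 1/1 + 2/4 + 0/5 + 3/4 + 0/1 + 2/3 = 23/4; mean = 23/4 ÷ 14 = 23/56 = 0.410714… → 0.411.

0.411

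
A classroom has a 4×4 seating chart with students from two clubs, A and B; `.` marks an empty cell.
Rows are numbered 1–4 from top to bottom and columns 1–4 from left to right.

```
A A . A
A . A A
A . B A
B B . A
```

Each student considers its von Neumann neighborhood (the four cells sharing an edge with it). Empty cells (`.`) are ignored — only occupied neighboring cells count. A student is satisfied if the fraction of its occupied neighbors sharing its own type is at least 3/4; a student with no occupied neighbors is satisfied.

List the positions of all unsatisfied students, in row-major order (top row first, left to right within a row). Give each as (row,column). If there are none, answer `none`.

(2,3), (3,1), (3,3), (3,4), (4,1)

(1,1)A 2/2 ✓
(1,2)A 1/1 ✓
(1,4)A 1/1 ✓
(2,1)A 2/2 ✓
(2,3)A 1/2 ✗
(2,4)A 3/3 ✓
(3,1)A 1/2 ✗
(3,3)B 0/2 ✗
(3,4)A 2/3 ✗
(4,1)B 1/2 ✗
(4,2)B 1/1 ✓
(4,4)A 1/1 ✓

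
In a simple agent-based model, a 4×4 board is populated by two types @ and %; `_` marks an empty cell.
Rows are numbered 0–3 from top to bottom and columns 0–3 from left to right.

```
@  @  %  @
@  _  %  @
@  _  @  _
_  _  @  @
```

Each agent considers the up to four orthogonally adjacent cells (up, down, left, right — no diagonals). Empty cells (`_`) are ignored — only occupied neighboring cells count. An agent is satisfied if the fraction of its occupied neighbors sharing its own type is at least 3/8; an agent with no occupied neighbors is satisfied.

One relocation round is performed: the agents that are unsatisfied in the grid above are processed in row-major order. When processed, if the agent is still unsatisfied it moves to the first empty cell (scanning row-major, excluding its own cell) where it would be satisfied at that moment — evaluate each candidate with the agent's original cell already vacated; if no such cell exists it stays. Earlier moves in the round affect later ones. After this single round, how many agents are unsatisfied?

2

Initially unsatisfied (in order): (0,2), (1,2).
  (0,2): no empty cell satisfies it; stays.
  (1,2): no empty cell satisfies it; stays.
Resulting grid:
@ @ % @
@ _ % @
@ _ @ _
_ _ @ @
Unsatisfied now: (0,2), (1,2).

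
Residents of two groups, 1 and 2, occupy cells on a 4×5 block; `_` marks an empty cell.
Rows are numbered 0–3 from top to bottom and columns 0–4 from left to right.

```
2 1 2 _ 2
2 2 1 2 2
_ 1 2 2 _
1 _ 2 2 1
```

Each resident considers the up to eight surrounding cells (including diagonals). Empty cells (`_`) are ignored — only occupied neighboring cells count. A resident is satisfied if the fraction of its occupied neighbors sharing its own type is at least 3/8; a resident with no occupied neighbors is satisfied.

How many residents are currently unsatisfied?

Row 0: (0,0)2 2/3 ok · (0,1)1 1/5 unhappy · (0,2)2 2/4 ok · (0,4)2 2/2 ok
Row 1: (1,0)2 2/4 ok · (1,1)2 4/7 ok · (1,2)1 2/7 unhappy · (1,3)2 5/6 ok · (1,4)2 3/3 ok
Row 2: (2,1)1 2/6 unhappy · (2,2)2 5/7 ok · (2,3)2 5/7 ok
Row 3: (3,0)1 1/1 ok · (3,2)2 3/4 ok · (3,3)2 3/4 ok · (3,4)1 0/2 unhappy
Unsatisfied: (0,1), (1,2), (2,1), (3,4) — 4 in total.

4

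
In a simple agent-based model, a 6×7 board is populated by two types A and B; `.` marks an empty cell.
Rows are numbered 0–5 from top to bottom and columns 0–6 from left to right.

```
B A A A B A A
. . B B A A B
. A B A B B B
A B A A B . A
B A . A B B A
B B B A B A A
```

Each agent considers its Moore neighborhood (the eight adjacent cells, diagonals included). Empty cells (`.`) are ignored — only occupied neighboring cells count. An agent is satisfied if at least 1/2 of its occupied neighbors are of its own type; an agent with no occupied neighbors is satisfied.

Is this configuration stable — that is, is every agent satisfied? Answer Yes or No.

(0,0)B 0/1 ✗
(0,1)A 1/3 ✗
(0,2)A 2/4 ✓
(0,3)A 2/5 ✗
(0,4)B 1/5 ✗
(0,5)A 3/5 ✓
(0,6)A 2/3 ✓
(1,2)B 2/7 ✗
(1,3)B 4/8 ✓
(1,4)A 4/8 ✓
(1,5)A 3/8 ✗
(1,6)B 2/5 ✗
(2,1)A 2/5 ✗
(2,2)B 3/7 ✗
(2,3)A 3/8 ✗
(2,4)B 3/7 ✗
(2,5)B 4/7 ✓
(2,6)B 2/4 ✓
(3,0)A 2/4 ✓
(3,1)B 2/6 ✗
(3,2)A 5/7 ✓
(3,3)A 3/7 ✗
(3,4)B 4/7 ✓
(3,6)A 1/4 ✗
(4,0)B 3/5 ✓
(4,1)A 2/7 ✗
(4,3)A 3/7 ✗
(4,4)B 3/7 ✗
(4,5)B 3/7 ✗
(4,6)A 3/4 ✓
(5,0)B 2/3 ✓
(5,1)B 3/4 ✓
(5,2)B 1/4 ✗
(5,3)A 1/4 ✗
(5,4)B 2/5 ✗
(5,5)A 2/5 ✗
(5,6)A 2/3 ✓
For instance (0,0) has only 0/1 same-type neighbors, below 1/2.

No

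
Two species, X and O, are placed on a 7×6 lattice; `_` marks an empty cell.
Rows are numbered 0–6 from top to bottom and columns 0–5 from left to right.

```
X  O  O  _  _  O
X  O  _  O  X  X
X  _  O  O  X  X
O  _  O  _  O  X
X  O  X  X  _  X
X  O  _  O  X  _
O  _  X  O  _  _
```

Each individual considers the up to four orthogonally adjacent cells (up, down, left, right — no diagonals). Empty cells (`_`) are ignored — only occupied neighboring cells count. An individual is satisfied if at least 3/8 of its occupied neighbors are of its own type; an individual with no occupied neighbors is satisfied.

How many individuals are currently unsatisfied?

(0,0)X 1/2 satisfied
(0,1)O 2/3 satisfied
(0,2)O 1/1 satisfied
(0,5)O 0/1 not
(1,0)X 2/3 satisfied
(1,1)O 1/2 satisfied
(1,3)O 1/2 satisfied
(1,4)X 2/3 satisfied
(1,5)X 2/3 satisfied
(2,0)X 1/2 satisfied
(2,2)O 2/2 satisfied
(2,3)O 2/3 satisfied
(2,4)X 2/4 satisfied
(2,5)X 3/3 satisfied
(3,0)O 0/2 not
(3,2)O 1/2 satisfied
(3,4)O 0/2 not
(3,5)X 2/3 satisfied
(4,0)X 1/3 not
(4,1)O 1/3 not
(4,2)X 1/3 not
(4,3)X 1/2 satisfied
(4,5)X 1/1 satisfied
(5,0)X 1/3 not
(5,1)O 1/2 satisfied
(5,3)O 1/3 not
(5,4)X 0/1 not
(6,0)O 0/1 not
(6,2)X 0/1 not
(6,3)O 1/2 satisfied
Unsatisfied: (0,5), (3,0), (3,4), (4,0), (4,1), (4,2), (5,0), (5,3), (5,4), (6,0), (6,2) — 11 in total.

11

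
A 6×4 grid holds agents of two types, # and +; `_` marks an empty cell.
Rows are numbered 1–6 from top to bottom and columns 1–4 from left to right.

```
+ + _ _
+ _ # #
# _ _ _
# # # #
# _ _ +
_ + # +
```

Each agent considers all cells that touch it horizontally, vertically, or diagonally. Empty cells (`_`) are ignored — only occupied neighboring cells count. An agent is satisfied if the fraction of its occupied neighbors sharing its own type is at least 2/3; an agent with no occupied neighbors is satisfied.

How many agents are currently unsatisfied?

Row 1: (1,1)+ 2/2 ok · (1,2)+ 2/3 ok
Row 2: (2,1)+ 2/3 ok · (2,3)# 1/2 unhappy · (2,4)# 1/1 ok
Row 3: (3,1)# 2/3 ok
Row 4: (4,1)# 3/3 ok · (4,2)# 4/4 ok · (4,3)# 2/3 ok · (4,4)# 1/2 unhappy
Row 5: (5,1)# 2/3 ok · (5,4)+ 1/4 unhappy
Row 6: (6,2)+ 0/2 unhappy · (6,3)# 0/3 unhappy · (6,4)+ 1/2 unhappy
Unsatisfied: (2,3), (4,4), (5,4), (6,2), (6,3), (6,4) — 6 in total.

6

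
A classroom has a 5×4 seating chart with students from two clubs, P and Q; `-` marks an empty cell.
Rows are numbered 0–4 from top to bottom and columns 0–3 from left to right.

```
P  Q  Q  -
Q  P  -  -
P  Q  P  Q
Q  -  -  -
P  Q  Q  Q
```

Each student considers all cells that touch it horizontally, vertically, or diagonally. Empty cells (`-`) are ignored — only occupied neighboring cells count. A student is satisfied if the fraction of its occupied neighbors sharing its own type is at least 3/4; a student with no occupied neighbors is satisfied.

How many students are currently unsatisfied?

12

(0,0)P 1/3 not
(0,1)Q 2/4 not
(0,2)Q 1/2 not
(1,0)Q 2/5 not
(1,1)P 3/7 not
(2,0)P 1/4 not
(2,1)Q 2/5 not
(2,2)P 1/3 not
(2,3)Q 0/1 not
(3,0)Q 2/4 not
(4,0)P 0/2 not
(4,1)Q 2/3 not
(4,2)Q 2/2 satisfied
(4,3)Q 1/1 satisfied
Unsatisfied: (0,0), (0,1), (0,2), (1,0), (1,1), (2,0), (2,1), (2,2), (2,3), (3,0), (4,0), (4,1) — 12 in total.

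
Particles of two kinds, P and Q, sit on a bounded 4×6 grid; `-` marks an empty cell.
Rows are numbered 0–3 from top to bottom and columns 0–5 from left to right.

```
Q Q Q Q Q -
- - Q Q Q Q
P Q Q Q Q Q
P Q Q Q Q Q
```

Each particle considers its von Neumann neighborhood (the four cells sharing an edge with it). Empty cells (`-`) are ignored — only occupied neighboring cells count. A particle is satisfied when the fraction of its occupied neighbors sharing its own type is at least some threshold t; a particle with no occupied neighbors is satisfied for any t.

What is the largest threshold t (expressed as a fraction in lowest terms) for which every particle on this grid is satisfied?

Row 0: (0,0)Q 1/1 · (0,1)Q 2/2 · (0,2)Q 3/3 · (0,3)Q 3/3 · (0,4)Q 2/2
Row 1: (1,2)Q 3/3 · (1,3)Q 4/4 · (1,4)Q 4/4 · (1,5)Q 2/2
Row 2: (2,0)P 1/2 · (2,1)Q 2/3 · (2,2)Q 4/4 · (2,3)Q 4/4 · (2,4)Q 4/4 · (2,5)Q 3/3
Row 3: (3,0)P 1/2 · (3,1)Q 2/3 · (3,2)Q 3/3 · (3,3)Q 3/3 · (3,4)Q 3/3 · (3,5)Q 2/2
The smallest same-type fraction is 1/2 at (2,0), which reduces to 1/2. Any threshold above that leaves this particle unsatisfied.

1/2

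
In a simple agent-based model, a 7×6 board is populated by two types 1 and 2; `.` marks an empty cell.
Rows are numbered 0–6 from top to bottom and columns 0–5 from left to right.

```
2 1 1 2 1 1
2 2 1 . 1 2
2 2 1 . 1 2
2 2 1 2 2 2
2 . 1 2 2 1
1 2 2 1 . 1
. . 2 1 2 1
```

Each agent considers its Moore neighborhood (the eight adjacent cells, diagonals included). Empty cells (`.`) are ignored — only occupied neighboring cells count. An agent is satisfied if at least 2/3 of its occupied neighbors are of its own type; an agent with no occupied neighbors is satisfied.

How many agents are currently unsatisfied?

(0,0)2 2/3 ok
(0,1)1 2/5 unhappy
(0,2)1 2/4 unhappy
(0,3)2 0/4 unhappy
(0,4)1 2/4 unhappy
(0,5)1 2/3 ok
(1,0)2 4/5 ok
(1,1)2 4/8 unhappy
(1,2)1 3/6 unhappy
(1,4)1 3/6 unhappy
(1,5)2 1/5 unhappy
(2,0)2 5/5 ok
(2,1)2 5/8 unhappy
(2,2)1 2/6 unhappy
(2,4)1 1/6 unhappy
(2,5)2 3/5 unhappy
(3,0)2 4/4 ok
(3,1)2 4/7 unhappy
(3,2)1 2/6 unhappy
(3,3)2 3/7 unhappy
(3,4)2 5/7 ok
(3,5)2 3/5 unhappy
(4,0)2 3/4 ok
(4,2)1 2/7 unhappy
(4,3)2 4/7 unhappy
(4,4)2 4/7 unhappy
(4,5)1 1/4 unhappy
(5,0)1 0/2 unhappy
(5,1)2 3/5 unhappy
(5,2)2 3/6 unhappy
(5,3)1 2/7 unhappy
(5,5)1 2/4 unhappy
(6,2)2 2/4 unhappy
(6,3)1 1/4 unhappy
(6,4)2 0/4 unhappy
(6,5)1 1/2 unhappy
Unsatisfied: (0,1), (0,2), (0,3), (0,4), (1,1), (1,2), (1,4), (1,5), (2,1), (2,2), (2,4), (2,5), (3,1), (3,2), (3,3), (3,5), (4,2), (4,3), (4,4), (4,5), (5,0), (5,1), (5,2), (5,3), (5,5), (6,2), (6,3), (6,4), (6,5) — 29 in total.

29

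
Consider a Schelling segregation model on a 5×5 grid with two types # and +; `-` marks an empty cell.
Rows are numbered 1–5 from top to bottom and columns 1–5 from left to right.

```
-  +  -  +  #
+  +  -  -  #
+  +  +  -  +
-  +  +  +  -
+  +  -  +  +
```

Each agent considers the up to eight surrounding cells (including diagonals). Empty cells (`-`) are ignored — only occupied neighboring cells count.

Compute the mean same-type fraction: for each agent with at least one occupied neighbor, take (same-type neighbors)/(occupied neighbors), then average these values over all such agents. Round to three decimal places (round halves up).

0.843

Row 1: (1,2)+ 2/2 · (1,4)+ 0/2 · (1,5)# 1/2
Row 2: (2,1)+ 4/4 · (2,2)+ 5/5 · (2,5)# 1/3
Row 3: (3,1)+ 4/4 · (3,2)+ 6/6 · (3,3)+ 5/5 · (3,5)+ 1/2
Row 4: (4,2)+ 6/6 · (4,3)+ 6/6 · (4,4)+ 5/5
Row 5: (5,1)+ 2/2 · (5,2)+ 3/3 · (5,4)+ 3/3 · (5,5)+ 2/2
Sum over 17 agents: 2/2 + 0/2 + 1/2 + 4/4 + 5/5 + 1/3 + 4/4 + 6/6 + 5/5 + 1/2 + 6/6 + 6/6 + 5/5 + 2/2 + 3/3 + 3/3 + 2/2 = 43/3; mean = 43/3 ÷ 17 = 43/51 = 0.843137… → 0.843.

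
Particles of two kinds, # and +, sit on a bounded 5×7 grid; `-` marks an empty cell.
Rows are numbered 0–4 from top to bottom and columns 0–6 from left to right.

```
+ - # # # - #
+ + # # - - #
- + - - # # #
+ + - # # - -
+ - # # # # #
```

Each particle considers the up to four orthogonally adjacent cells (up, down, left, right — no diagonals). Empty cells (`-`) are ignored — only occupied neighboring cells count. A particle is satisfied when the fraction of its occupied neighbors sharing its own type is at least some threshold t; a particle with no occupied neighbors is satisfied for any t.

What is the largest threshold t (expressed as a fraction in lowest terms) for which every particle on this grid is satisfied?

(0,0)+ 1/1
(0,2)# 2/2
(0,3)# 3/3
(0,4)# 1/1
(0,6)# 1/1
(1,0)+ 2/2
(1,1)+ 2/3
(1,2)# 2/3
(1,3)# 2/2
(1,6)# 2/2
(2,1)+ 2/2
(2,4)# 2/2
(2,5)# 2/2
(2,6)# 2/2
(3,0)+ 2/2
(3,1)+ 2/2
(3,3)# 2/2
(3,4)# 3/3
(4,0)+ 1/1
(4,2)# 1/1
(4,3)# 3/3
(4,4)# 3/3
(4,5)# 2/2
(4,6)# 1/1
The smallest same-type fraction is 2/3 at (1,1), which reduces to 2/3. Any threshold above that leaves this particle unsatisfied.

2/3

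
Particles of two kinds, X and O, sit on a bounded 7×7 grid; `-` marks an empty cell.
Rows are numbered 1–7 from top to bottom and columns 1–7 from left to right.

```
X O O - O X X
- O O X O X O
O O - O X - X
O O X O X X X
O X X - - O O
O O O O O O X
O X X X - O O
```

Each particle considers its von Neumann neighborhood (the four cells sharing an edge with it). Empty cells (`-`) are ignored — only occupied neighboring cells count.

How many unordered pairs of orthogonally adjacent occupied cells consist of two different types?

27

Scan each occupied cell's neighbors to the right and below so each pair is counted once.
Row 1: X(1,1)–O(1,2)≠ O(1,2)–O(1,3)= O(1,2)–O(2,2)= O(1,3)–O(2,3)= O(1,5)–X(1,6)≠ O(1,5)–O(2,5)= X(1,6)–X(1,7)= X(1,6)–X(2,6)= X(1,7)–O(2,7)≠  → 3/9 unlike.
Row 2: O(2,2)–O(2,3)= O(2,2)–O(3,2)= O(2,3)–X(2,4)≠ X(2,4)–O(2,5)≠ X(2,4)–O(3,4)≠ O(2,5)–X(2,6)≠ O(2,5)–X(3,5)≠ X(2,6)–O(2,7)≠ O(2,7)–X(3,7)≠  → 7/9 unlike.
Row 3: O(3,1)–O(3,2)= O(3,1)–O(4,1)= O(3,2)–O(4,2)= O(3,4)–X(3,5)≠ O(3,4)–O(4,4)= X(3,5)–X(4,5)= X(3,7)–X(4,7)=  → 1/7 unlike.
Row 4: O(4,1)–O(4,2)= O(4,1)–O(5,1)= O(4,2)–X(4,3)≠ O(4,2)–X(5,2)≠ X(4,3)–O(4,4)≠ X(4,3)–X(5,3)= O(4,4)–X(4,5)≠ X(4,5)–X(4,6)= X(4,6)–X(4,7)= X(4,6)–O(5,6)≠ X(4,7)–O(5,7)≠  → 6/11 unlike.
Row 5: O(5,1)–X(5,2)≠ O(5,1)–O(6,1)= X(5,2)–X(5,3)= X(5,2)–O(6,2)≠ X(5,3)–O(6,3)≠ O(5,6)–O(5,7)= O(5,6)–O(6,6)= O(5,7)–X(6,7)≠  → 4/8 unlike.
Row 6: O(6,1)–O(6,2)= O(6,1)–O(7,1)= O(6,2)–O(6,3)= O(6,2)–X(7,2)≠ O(6,3)–O(6,4)= O(6,3)–X(7,3)≠ O(6,4)–O(6,5)= O(6,4)–X(7,4)≠ O(6,5)–O(6,6)= O(6,6)–X(6,7)≠ O(6,6)–O(7,6)= X(6,7)–O(7,7)≠  → 5/12 unlike.
Row 7: O(7,1)–X(7,2)≠ X(7,2)–X(7,3)= X(7,3)–X(7,4)= O(7,6)–O(7,7)=  → 1/4 unlike.
Total adjacent occupied pairs: 60; unlike-type pairs: 27.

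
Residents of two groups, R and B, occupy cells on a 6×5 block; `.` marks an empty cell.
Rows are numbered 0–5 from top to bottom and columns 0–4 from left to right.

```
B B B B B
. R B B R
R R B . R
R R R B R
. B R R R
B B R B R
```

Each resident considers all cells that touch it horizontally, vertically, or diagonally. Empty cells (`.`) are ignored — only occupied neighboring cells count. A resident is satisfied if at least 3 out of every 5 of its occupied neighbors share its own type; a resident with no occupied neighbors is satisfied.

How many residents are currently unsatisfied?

12

Row 0: (0,0)B 1/2 not · (0,1)B 3/4 satisfied · (0,2)B 4/5 satisfied · (0,3)B 4/5 satisfied · (0,4)B 2/3 satisfied
Row 1: (1,1)R 2/7 not · (1,2)B 5/7 satisfied · (1,3)B 5/7 satisfied · (1,4)R 1/4 not
Row 2: (2,0)R 4/4 satisfied · (2,1)R 5/7 satisfied · (2,2)B 3/7 not · (2,4)R 2/4 not
Row 3: (3,0)R 3/4 satisfied · (3,1)R 5/7 satisfied · (3,2)R 4/7 not · (3,3)B 1/7 not · (3,4)R 3/4 satisfied
Row 4: (4,1)B 2/7 not · (4,2)R 4/8 not · (4,3)R 6/8 satisfied · (4,4)R 3/5 satisfied
Row 5: (5,0)B 2/2 satisfied · (5,1)B 2/4 not · (5,2)R 2/5 not · (5,3)B 0/5 not · (5,4)R 2/3 satisfied
Unsatisfied: (0,0), (1,1), (1,4), (2,2), (2,4), (3,2), (3,3), (4,1), (4,2), (5,1), (5,2), (5,3) — 12 in total.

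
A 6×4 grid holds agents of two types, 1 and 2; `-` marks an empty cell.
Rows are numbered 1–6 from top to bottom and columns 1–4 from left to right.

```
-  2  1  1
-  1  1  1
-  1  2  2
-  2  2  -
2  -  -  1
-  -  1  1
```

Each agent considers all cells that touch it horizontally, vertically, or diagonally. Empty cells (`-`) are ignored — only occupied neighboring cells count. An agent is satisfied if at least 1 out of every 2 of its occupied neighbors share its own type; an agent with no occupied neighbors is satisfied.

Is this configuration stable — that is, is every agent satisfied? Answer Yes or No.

No

Row 1: (1,2)2 0/3 ✗ · (1,3)1 4/5 ✓ · (1,4)1 3/3 ✓
Row 2: (2,2)1 3/5 ✓ · (2,3)1 5/8 ✓ · (2,4)1 3/5 ✓
Row 3: (3,2)1 2/5 ✗ · (3,3)2 3/7 ✗ · (3,4)2 2/4 ✓
Row 4: (4,2)2 3/4 ✓ · (4,3)2 3/5 ✓
Row 5: (5,1)2 1/1 ✓ · (5,4)1 2/3 ✓
Row 6: (6,3)1 2/2 ✓ · (6,4)1 2/2 ✓
For instance (1,2) has only 0/3 same-type neighbors, below 1/2.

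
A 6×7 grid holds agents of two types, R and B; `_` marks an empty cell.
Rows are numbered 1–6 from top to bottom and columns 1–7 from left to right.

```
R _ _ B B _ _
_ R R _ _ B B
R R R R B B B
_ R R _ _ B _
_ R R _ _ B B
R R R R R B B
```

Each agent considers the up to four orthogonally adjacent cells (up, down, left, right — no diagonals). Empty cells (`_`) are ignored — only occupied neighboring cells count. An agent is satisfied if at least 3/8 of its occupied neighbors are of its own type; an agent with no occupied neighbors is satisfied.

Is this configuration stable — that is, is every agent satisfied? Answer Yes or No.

Yes

(1,1)R 0/0 satisfied
(1,4)B 1/1 satisfied
(1,5)B 1/1 satisfied
(2,2)R 2/2 satisfied
(2,3)R 2/2 satisfied
(2,6)B 2/2 satisfied
(2,7)B 2/2 satisfied
(3,1)R 1/1 satisfied
(3,2)R 4/4 satisfied
(3,3)R 4/4 satisfied
(3,4)R 1/2 satisfied
(3,5)B 1/2 satisfied
(3,6)B 4/4 satisfied
(3,7)B 2/2 satisfied
(4,2)R 3/3 satisfied
(4,3)R 3/3 satisfied
(4,6)B 2/2 satisfied
(5,2)R 3/3 satisfied
(5,3)R 3/3 satisfied
(5,6)B 3/3 satisfied
(5,7)B 2/2 satisfied
(6,1)R 1/1 satisfied
(6,2)R 3/3 satisfied
(6,3)R 3/3 satisfied
(6,4)R 2/2 satisfied
(6,5)R 1/2 satisfied
(6,6)B 2/3 satisfied
(6,7)B 2/2 satisfied
All meet the threshold, so the configuration is stable.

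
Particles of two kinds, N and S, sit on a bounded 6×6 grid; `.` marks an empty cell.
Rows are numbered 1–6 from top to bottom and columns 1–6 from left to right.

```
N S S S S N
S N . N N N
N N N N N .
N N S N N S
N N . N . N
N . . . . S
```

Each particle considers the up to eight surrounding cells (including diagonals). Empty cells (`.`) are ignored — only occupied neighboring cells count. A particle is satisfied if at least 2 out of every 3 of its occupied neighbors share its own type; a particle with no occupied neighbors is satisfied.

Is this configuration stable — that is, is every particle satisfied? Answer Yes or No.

(1,1)N 1/3 not
(1,2)S 2/4 not
(1,3)S 2/4 not
(1,4)S 2/4 not
(1,5)S 1/5 not
(1,6)N 2/3 satisfied
(2,1)S 1/5 not
(2,2)N 4/7 not
(2,4)N 4/7 not
(2,5)N 5/7 satisfied
(2,6)N 3/4 satisfied
(3,1)N 4/5 satisfied
(3,2)N 5/7 satisfied
(3,3)N 6/7 satisfied
(3,4)N 6/7 satisfied
(3,5)N 6/7 satisfied
(4,1)N 5/5 satisfied
(4,2)N 6/7 satisfied
(4,3)S 0/7 not
(4,4)N 5/6 satisfied
(4,5)N 5/6 satisfied
(4,6)S 0/3 not
(5,1)N 4/4 satisfied
(5,2)N 4/5 satisfied
(5,4)N 2/3 satisfied
(5,6)N 1/3 not
(6,1)N 2/2 satisfied
(6,6)S 0/1 not
For instance (1,1) has only 1/3 same-type neighbors, below 2/3.

No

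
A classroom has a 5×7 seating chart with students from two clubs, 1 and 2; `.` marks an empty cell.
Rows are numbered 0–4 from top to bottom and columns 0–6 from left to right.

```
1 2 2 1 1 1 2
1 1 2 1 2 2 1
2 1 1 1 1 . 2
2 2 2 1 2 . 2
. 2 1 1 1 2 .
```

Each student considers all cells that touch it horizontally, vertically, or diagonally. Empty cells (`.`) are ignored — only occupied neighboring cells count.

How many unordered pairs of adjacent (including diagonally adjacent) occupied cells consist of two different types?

45

Scan each occupied cell's neighbors to the right and below (and the two forward diagonals) so each pair is counted once.
Row 0: 1(0,0)–2(0,1)≠ 1(0,0)–1(1,0)= 1(0,0)–1(1,1)= 2(0,1)–2(0,2)= 2(0,1)–1(1,1)≠ 2(0,1)–2(1,2)= 2(0,1)–1(1,0)≠ 2(0,2)–1(0,3)≠ 2(0,2)–2(1,2)= 2(0,2)–1(1,3)≠ 2(0,2)–1(1,1)≠ 1(0,3)–1(0,4)= 1(0,3)–1(1,3)= 1(0,3)–2(1,4)≠ 1(0,3)–2(1,2)≠ 1(0,4)–1(0,5)= 1(0,4)–2(1,4)≠ 1(0,4)–2(1,5)≠ 1(0,4)–1(1,3)= 1(0,5)–2(0,6)≠ 1(0,5)–2(1,5)≠ 1(0,5)–1(1,6)= 1(0,5)–2(1,4)≠ 2(0,6)–1(1,6)≠ 2(0,6)–2(1,5)=  → 14/25 unlike.
Row 1: 1(1,0)–1(1,1)= 1(1,0)–2(2,0)≠ 1(1,0)–1(2,1)= 1(1,1)–2(1,2)≠ 1(1,1)–1(2,1)= 1(1,1)–1(2,2)= 1(1,1)–2(2,0)≠ 2(1,2)–1(1,3)≠ 2(1,2)–1(2,2)≠ 2(1,2)–1(2,3)≠ 2(1,2)–1(2,1)≠ 1(1,3)–2(1,4)≠ 1(1,3)–1(2,3)= 1(1,3)–1(2,4)= 1(1,3)–1(2,2)= 2(1,4)–2(1,5)= 2(1,4)–1(2,4)≠ 2(1,4)–1(2,3)≠ 2(1,5)–1(1,6)≠ 2(1,5)–2(2,6)= 2(1,5)–1(2,4)≠ 1(1,6)–2(2,6)≠  → 13/22 unlike.
Row 2: 2(2,0)–1(2,1)≠ 2(2,0)–2(3,0)= 2(2,0)–2(3,1)= 1(2,1)–1(2,2)= 1(2,1)–2(3,1)≠ 1(2,1)–2(3,2)≠ 1(2,1)–2(3,0)≠ 1(2,2)–1(2,3)= 1(2,2)–2(3,2)≠ 1(2,2)–1(3,3)= 1(2,2)–2(3,1)≠ 1(2,3)–1(2,4)= 1(2,3)–1(3,3)= 1(2,3)–2(3,4)≠ 1(2,3)–2(3,2)≠ 1(2,4)–2(3,4)≠ 1(2,4)–1(3,3)= 2(2,6)–2(3,6)=  → 9/18 unlike.
Row 3: 2(3,0)–2(3,1)= 2(3,0)–2(4,1)= 2(3,1)–2(3,2)= 2(3,1)–2(4,1)= 2(3,1)–1(4,2)≠ 2(3,2)–1(3,3)≠ 2(3,2)–1(4,2)≠ 2(3,2)–1(4,3)≠ 2(3,2)–2(4,1)= 1(3,3)–2(3,4)≠ 1(3,3)–1(4,3)= 1(3,3)–1(4,4)= 1(3,3)–1(4,2)= 2(3,4)–1(4,4)≠ 2(3,4)–2(4,5)= 2(3,4)–1(4,3)≠ 2(3,6)–2(4,5)=  → 7/17 unlike.
Row 4: 2(4,1)–1(4,2)≠ 1(4,2)–1(4,3)= 1(4,3)–1(4,4)= 1(4,4)–2(4,5)≠  → 2/4 unlike.
Total adjacent occupied pairs: 86; unlike-type pairs: 45.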